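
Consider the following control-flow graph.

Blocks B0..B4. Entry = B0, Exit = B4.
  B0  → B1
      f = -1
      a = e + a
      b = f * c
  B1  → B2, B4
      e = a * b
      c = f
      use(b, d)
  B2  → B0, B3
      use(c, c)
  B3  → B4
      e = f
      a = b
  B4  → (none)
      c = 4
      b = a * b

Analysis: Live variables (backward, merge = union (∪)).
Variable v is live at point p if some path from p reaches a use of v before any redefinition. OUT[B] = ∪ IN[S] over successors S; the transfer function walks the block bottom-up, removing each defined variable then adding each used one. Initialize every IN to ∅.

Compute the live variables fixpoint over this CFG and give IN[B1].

Converged values:
  B0:  IN={a, c, d, e}  OUT={a, b, d, f}
  B1:  IN={a, b, d, f}  OUT={a, b, c, d, e, f}
  B2:  IN={a, b, c, d, e, f}  OUT={a, b, c, d, e, f}
  B3:  IN={b, f}  OUT={a, b}
  B4:  IN={a, b}  OUT={}

Merge at B1: OUT[B1] = IN[B2] ⊔ IN[B4] = {a, b, c, d, e, f}
Applying B1's transfer function to that OUT value gives IN[B1] (row B1 above).

Answer: {a, b, d, f}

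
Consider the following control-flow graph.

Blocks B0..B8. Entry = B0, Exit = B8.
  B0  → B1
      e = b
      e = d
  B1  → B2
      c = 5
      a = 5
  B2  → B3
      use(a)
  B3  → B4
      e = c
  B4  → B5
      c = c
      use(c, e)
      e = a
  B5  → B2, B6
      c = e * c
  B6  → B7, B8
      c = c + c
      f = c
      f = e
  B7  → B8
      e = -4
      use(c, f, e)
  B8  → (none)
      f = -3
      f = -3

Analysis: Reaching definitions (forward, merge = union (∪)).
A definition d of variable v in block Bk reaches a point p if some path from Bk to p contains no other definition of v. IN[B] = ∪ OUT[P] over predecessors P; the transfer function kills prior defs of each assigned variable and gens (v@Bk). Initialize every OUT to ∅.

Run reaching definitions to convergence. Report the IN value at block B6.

Fixpoint table:
  B0: | IN={} | OUT={e@B0}
  B1: | IN={e@B0} | OUT={a@B1, c@B1, e@B0}
  B2: | IN={a@B1, c@B1, c@B5, e@B0, e@B4} | OUT={a@B1, c@B1, c@B5, e@B0, e@B4}
  B3: | IN={a@B1, c@B1, c@B5, e@B0, e@B4} | OUT={a@B1, c@B1, c@B5, e@B3}
  B4: | IN={a@B1, c@B1, c@B5, e@B3} | OUT={a@B1, c@B4, e@B4}
  B5: | IN={a@B1, c@B4, e@B4} | OUT={a@B1, c@B5, e@B4}
  B6: | IN={a@B1, c@B5, e@B4} | OUT={a@B1, c@B6, e@B4, f@B6}
  B7: | IN={a@B1, c@B6, e@B4, f@B6} | OUT={a@B1, c@B6, e@B7, f@B6}
  B8: | IN={a@B1, c@B6, e@B4, e@B7, f@B6} | OUT={a@B1, c@B6, e@B4, e@B7, f@B8}

Merge at B6: IN[B6] = OUT[B5] = {a@B1, c@B5, e@B4}

Answer: {a@B1, c@B5, e@B4}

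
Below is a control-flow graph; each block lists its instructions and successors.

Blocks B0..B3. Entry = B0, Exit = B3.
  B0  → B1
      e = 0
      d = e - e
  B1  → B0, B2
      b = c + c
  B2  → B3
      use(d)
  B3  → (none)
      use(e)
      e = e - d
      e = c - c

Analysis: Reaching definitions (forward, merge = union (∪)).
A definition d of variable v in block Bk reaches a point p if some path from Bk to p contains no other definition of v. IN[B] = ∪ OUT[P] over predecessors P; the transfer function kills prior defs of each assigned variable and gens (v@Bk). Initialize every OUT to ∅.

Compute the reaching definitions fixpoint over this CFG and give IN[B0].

Answer: {b@B1, d@B0, e@B0}

Trace:
Per-block solution:
  B0: | IN={b@B1, d@B0, e@B0} | OUT={b@B1, d@B0, e@B0}
  B1: | IN={b@B1, d@B0, e@B0} | OUT={b@B1, d@B0, e@B0}
  B2: | IN={b@B1, d@B0, e@B0} | OUT={b@B1, d@B0, e@B0}
  B3: | IN={b@B1, d@B0, e@B0} | OUT={b@B1, d@B0, e@B3}

Merge at B0 (entry node, so the boundary value {} is joined with the incoming edge(s)): IN[B0] = {} ⊔ OUT[B1] = {b@B1, d@B0, e@B0}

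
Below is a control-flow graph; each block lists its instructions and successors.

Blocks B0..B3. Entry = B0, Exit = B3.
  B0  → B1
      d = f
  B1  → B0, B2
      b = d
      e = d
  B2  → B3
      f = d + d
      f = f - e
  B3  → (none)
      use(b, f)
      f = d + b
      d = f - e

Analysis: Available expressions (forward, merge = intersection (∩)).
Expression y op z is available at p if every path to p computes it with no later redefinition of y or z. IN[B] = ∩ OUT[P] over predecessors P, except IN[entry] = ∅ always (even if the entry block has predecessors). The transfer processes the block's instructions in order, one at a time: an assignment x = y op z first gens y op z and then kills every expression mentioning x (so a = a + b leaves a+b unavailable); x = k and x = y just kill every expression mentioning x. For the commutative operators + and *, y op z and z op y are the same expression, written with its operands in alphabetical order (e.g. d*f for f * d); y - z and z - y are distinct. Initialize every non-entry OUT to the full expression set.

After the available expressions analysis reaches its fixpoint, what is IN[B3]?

Per-block solution:
  B0:   IN={}   OUT={}
  B1:   IN={}   OUT={}
  B2:   IN={}   OUT={d+d}
  B3:   IN={d+d}   OUT={f-e}

Merge at B3: IN[B3] = OUT[B2] = {d+d}

Answer: {d+d}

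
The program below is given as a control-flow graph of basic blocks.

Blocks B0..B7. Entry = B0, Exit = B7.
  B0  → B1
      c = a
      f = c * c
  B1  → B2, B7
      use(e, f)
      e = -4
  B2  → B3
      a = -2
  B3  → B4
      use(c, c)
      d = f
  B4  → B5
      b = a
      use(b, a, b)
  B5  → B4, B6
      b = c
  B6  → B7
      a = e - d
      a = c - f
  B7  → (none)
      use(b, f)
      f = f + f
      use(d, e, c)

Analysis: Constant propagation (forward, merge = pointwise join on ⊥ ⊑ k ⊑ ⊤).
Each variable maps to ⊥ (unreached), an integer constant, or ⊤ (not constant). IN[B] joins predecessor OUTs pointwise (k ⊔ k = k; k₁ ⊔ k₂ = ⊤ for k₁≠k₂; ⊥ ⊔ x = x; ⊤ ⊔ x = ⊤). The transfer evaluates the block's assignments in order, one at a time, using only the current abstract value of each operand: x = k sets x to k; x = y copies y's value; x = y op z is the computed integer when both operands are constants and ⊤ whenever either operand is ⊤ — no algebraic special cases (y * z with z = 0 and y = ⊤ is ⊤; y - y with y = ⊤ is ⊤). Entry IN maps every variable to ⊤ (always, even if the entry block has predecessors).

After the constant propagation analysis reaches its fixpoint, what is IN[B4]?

Answer: {a: -2, b: ⊤, c: ⊤, d: ⊤, e: -4, f: ⊤}

Trace:
Converged values:
  B0: | IN=(all ⊤) | OUT=(all ⊤)
  B1: | IN=(all ⊤) | OUT={e:-4; rest ⊤}
  B2: | IN={e:-4; rest ⊤} | OUT={a:-2, e:-4; rest ⊤}
  B3: | IN={a:-2, e:-4; rest ⊤} | OUT={a:-2, e:-4; rest ⊤}
  B4: | IN={a:-2, e:-4; rest ⊤} | OUT={a:-2, b:-2, e:-4; rest ⊤}
  B5: | IN={a:-2, b:-2, e:-4; rest ⊤} | OUT={a:-2, e:-4; rest ⊤}
  B6: | IN={a:-2, e:-4; rest ⊤} | OUT={e:-4; rest ⊤}
  B7: | IN={e:-4; rest ⊤} | OUT={e:-4; rest ⊤}

Merge at B4: IN[B4] = OUT[B3] ⊔ OUT[B5] = {a: -2, b: ⊤, c: ⊤, d: ⊤, e: -4, f: ⊤}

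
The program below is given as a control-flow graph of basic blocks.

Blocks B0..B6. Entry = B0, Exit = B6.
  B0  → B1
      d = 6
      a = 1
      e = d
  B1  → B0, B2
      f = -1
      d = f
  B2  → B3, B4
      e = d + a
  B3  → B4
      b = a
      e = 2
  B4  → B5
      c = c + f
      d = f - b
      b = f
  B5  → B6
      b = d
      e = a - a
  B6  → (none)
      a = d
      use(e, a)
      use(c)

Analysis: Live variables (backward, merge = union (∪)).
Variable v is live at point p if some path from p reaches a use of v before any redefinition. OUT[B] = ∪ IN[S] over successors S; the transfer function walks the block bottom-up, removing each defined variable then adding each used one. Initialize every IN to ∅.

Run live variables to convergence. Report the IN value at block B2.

Converged values:
  B0:  IN={b, c}  OUT={a, b, c}
  B1:  IN={a, b, c}  OUT={a, b, c, d, f}
  B2:  IN={a, b, c, d, f}  OUT={a, b, c, f}
  B3:  IN={a, c, f}  OUT={a, b, c, f}
  B4:  IN={a, b, c, f}  OUT={a, c, d}
  B5:  IN={a, c, d}  OUT={c, d, e}
  B6:  IN={c, d, e}  OUT={}

Merge at B2: OUT[B2] = IN[B3] ⊔ IN[B4] = {a, b, c, f}
Applying B2's transfer function to that OUT value gives IN[B2] (row B2 above).

Answer: {a, b, c, d, f}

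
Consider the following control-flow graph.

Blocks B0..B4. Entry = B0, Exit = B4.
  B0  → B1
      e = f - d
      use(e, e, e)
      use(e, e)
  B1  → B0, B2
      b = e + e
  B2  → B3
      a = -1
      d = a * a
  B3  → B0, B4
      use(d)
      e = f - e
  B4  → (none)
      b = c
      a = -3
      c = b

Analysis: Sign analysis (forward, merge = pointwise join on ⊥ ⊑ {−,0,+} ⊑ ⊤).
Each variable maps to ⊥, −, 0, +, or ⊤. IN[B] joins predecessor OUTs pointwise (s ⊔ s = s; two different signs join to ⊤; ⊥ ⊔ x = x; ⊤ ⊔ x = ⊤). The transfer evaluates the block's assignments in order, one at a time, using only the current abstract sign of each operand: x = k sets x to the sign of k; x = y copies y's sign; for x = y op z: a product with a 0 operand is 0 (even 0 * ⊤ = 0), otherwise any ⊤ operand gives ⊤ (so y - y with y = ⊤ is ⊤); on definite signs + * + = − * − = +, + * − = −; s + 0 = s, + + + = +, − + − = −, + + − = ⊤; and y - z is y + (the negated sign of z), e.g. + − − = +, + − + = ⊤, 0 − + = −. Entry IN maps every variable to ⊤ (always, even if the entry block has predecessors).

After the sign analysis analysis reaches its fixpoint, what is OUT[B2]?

Answer: {a: -, b: ⊤, c: ⊤, d: +, e: ⊤, f: ⊤}

Working:
Per-block solution:
  B0: | IN=(all ⊤) | OUT=(all ⊤)
  B1: | IN=(all ⊤) | OUT=(all ⊤)
  B2: | IN=(all ⊤) | OUT={a:-, d:+; rest ⊤}
  B3: | IN={a:-, d:+; rest ⊤} | OUT={a:-, d:+; rest ⊤}
  B4: | IN={a:-, d:+; rest ⊤} | OUT={a:-, d:+; rest ⊤}

Merge at B2: IN[B2] = OUT[B1] = {a: ⊤, b: ⊤, c: ⊤, d: ⊤, e: ⊤, f: ⊤}
Applying B2's transfer function to that IN value gives OUT[B2] (row B2 above).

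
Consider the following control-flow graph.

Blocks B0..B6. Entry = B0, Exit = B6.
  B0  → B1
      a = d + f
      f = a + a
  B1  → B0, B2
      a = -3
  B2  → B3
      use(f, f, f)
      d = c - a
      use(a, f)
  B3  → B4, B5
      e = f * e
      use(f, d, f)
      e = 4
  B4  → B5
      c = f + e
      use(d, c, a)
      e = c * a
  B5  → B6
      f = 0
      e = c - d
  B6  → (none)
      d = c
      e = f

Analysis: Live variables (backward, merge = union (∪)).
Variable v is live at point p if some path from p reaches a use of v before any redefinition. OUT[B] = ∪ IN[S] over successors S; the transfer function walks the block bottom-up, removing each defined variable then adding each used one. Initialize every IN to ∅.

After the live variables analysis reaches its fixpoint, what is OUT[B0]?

Converged values:
  B0:  IN={c, d, e, f}  OUT={c, d, e, f}
  B1:  IN={c, d, e, f}  OUT={a, c, d, e, f}
  B2:  IN={a, c, e, f}  OUT={a, c, d, e, f}
  B3:  IN={a, c, d, e, f}  OUT={a, c, d, e, f}
  B4:  IN={a, d, e, f}  OUT={c, d}
  B5:  IN={c, d}  OUT={c, f}
  B6:  IN={c, f}  OUT={}

Merge at B0: OUT[B0] = IN[B1] = {c, d, e, f}

Answer: {c, d, e, f}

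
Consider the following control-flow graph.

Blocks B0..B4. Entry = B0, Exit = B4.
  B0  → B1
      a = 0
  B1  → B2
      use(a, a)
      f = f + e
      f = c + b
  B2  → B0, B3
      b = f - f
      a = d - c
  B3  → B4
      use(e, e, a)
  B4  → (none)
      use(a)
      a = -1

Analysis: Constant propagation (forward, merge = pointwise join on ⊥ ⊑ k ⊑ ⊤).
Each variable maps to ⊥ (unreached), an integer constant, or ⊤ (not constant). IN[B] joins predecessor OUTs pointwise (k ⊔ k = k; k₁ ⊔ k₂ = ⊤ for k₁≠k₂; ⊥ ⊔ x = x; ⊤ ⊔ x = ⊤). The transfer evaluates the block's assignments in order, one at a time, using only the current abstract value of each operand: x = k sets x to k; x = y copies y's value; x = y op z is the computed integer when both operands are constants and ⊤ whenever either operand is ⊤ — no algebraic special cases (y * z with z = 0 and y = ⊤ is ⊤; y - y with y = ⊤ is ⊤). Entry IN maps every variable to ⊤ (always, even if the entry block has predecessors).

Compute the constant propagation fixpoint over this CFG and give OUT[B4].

Answer: {a: -1, b: ⊤, c: ⊤, d: ⊤, e: ⊤, f: ⊤}

Trace:
Fixpoint table:
  B0:   IN=(all ⊤)   OUT={a:0; rest ⊤}
  B1:   IN={a:0; rest ⊤}   OUT={a:0; rest ⊤}
  B2:   IN={a:0; rest ⊤}   OUT=(all ⊤)
  B3:   IN=(all ⊤)   OUT=(all ⊤)
  B4:   IN=(all ⊤)   OUT={a:-1; rest ⊤}

Merge at B4: IN[B4] = OUT[B3] = {a: ⊤, b: ⊤, c: ⊤, d: ⊤, e: ⊤, f: ⊤}
Applying B4's transfer function to that IN value gives OUT[B4] (row B4 above).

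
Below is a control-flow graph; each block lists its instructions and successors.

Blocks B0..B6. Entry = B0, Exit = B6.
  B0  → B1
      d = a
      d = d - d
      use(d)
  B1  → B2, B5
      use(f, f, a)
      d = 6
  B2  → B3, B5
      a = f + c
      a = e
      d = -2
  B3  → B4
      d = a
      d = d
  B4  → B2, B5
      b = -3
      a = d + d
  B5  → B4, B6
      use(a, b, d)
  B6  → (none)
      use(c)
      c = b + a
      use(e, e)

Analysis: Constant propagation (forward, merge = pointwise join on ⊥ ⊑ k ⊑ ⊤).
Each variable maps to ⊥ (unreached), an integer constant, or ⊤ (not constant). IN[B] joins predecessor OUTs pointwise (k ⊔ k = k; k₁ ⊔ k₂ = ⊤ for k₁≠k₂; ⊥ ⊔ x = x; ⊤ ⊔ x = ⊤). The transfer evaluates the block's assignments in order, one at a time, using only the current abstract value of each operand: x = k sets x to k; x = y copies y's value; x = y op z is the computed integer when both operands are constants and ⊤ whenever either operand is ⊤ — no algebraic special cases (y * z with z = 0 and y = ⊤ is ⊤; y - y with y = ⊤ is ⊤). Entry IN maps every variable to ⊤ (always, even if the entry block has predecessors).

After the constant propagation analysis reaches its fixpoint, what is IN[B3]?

Per-block solution:
  B0:  IN=(all ⊤)  OUT=(all ⊤)
  B1:  IN=(all ⊤)  OUT={d:6; rest ⊤}
  B2:  IN=(all ⊤)  OUT={d:-2; rest ⊤}
  B3:  IN={d:-2; rest ⊤}  OUT=(all ⊤)
  B4:  IN=(all ⊤)  OUT={b:-3; rest ⊤}
  B5:  IN=(all ⊤)  OUT=(all ⊤)
  B6:  IN=(all ⊤)  OUT=(all ⊤)

Merge at B3: IN[B3] = OUT[B2] = {a: ⊤, b: ⊤, c: ⊤, d: -2, e: ⊤, f: ⊤}

Answer: {a: ⊤, b: ⊤, c: ⊤, d: -2, e: ⊤, f: ⊤}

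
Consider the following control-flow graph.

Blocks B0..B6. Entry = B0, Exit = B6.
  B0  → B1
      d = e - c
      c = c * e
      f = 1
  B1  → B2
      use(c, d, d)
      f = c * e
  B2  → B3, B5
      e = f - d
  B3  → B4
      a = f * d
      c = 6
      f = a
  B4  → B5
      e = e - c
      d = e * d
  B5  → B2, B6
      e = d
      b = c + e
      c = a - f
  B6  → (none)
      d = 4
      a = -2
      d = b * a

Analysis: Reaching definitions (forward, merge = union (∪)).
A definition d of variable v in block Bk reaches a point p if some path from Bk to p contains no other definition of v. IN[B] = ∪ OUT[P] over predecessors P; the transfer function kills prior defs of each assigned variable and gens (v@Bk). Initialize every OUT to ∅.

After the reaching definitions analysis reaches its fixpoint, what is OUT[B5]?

Per-block solution:
  B0:   IN={}   OUT={c@B0, d@B0, f@B0}
  B1:   IN={c@B0, d@B0, f@B0}   OUT={c@B0, d@B0, f@B1}
  B2:   IN={a@B3, b@B5, c@B0, c@B5, d@B0, d@B4, e@B5, f@B1, f@B3}   OUT={a@B3, b@B5, c@B0, c@B5, d@B0, d@B4, e@B2, f@B1, f@B3}
  B3:   IN={a@B3, b@B5, c@B0, c@B5, d@B0, d@B4, e@B2, f@B1, f@B3}   OUT={a@B3, b@B5, c@B3, d@B0, d@B4, e@B2, f@B3}
  B4:   IN={a@B3, b@B5, c@B3, d@B0, d@B4, e@B2, f@B3}   OUT={a@B3, b@B5, c@B3, d@B4, e@B4, f@B3}
  B5:   IN={a@B3, b@B5, c@B0, c@B3, c@B5, d@B0, d@B4, e@B2, e@B4, f@B1, f@B3}   OUT={a@B3, b@B5, c@B5, d@B0, d@B4, e@B5, f@B1, f@B3}
  B6:   IN={a@B3, b@B5, c@B5, d@B0, d@B4, e@B5, f@B1, f@B3}   OUT={a@B6, b@B5, c@B5, d@B6, e@B5, f@B1, f@B3}

Merge at B5: IN[B5] = OUT[B2] ⊔ OUT[B4] = {a@B3, b@B5, c@B0, c@B3, c@B5, d@B0, d@B4, e@B2, e@B4, f@B1, f@B3}
Applying B5's transfer function to that IN value gives OUT[B5] (row B5 above).

Answer: {a@B3, b@B5, c@B5, d@B0, d@B4, e@B5, f@B1, f@B3}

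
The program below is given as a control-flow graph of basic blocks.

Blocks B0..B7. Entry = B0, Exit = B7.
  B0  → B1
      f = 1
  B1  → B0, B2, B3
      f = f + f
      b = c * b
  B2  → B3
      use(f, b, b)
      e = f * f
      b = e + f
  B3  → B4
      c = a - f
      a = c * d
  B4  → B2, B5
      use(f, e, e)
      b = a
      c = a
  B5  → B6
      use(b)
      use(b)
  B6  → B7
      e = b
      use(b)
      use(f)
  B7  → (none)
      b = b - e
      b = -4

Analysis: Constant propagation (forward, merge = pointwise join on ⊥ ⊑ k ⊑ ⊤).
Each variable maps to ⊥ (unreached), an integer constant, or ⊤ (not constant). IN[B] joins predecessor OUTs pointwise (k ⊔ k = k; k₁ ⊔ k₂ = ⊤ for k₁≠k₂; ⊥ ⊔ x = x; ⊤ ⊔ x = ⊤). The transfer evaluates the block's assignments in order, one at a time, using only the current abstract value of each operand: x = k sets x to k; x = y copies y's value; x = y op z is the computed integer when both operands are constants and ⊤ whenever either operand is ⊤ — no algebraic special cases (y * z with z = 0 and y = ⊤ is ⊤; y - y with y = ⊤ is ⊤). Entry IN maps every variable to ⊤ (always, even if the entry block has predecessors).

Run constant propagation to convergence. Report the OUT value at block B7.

Answer: {a: ⊤, b: -4, c: ⊤, d: ⊤, e: ⊤, f: 2}

Trace:
Converged values:
  B0:  IN=(all ⊤)  OUT={f:1; rest ⊤}
  B1:  IN={f:1; rest ⊤}  OUT={f:2; rest ⊤}
  B2:  IN={f:2; rest ⊤}  OUT={b:6, e:4, f:2; rest ⊤}
  B3:  IN={f:2; rest ⊤}  OUT={f:2; rest ⊤}
  B4:  IN={f:2; rest ⊤}  OUT={f:2; rest ⊤}
  B5:  IN={f:2; rest ⊤}  OUT={f:2; rest ⊤}
  B6:  IN={f:2; rest ⊤}  OUT={f:2; rest ⊤}
  B7:  IN={f:2; rest ⊤}  OUT={b:-4, f:2; rest ⊤}

Merge at B7: IN[B7] = OUT[B6] = {a: ⊤, b: ⊤, c: ⊤, d: ⊤, e: ⊤, f: 2}
Applying B7's transfer function to that IN value gives OUT[B7] (row B7 above).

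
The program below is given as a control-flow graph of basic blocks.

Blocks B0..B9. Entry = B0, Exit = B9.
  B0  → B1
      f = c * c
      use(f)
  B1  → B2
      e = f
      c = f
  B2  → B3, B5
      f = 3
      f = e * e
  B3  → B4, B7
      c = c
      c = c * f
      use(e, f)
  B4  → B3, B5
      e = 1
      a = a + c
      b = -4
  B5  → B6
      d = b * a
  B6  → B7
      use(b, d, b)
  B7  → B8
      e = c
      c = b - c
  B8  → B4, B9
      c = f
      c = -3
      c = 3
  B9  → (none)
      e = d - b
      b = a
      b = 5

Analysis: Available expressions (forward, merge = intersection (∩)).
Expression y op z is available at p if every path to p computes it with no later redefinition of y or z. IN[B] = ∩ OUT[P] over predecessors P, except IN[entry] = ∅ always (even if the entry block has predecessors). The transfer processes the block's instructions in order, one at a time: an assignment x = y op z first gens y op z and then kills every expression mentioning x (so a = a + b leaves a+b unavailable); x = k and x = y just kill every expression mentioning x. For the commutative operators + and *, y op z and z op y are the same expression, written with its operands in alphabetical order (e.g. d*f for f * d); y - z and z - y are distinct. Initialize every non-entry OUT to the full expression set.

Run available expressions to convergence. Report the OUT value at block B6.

Answer: {a*b}

Trace:
Converged values:
  B0:   IN={}   OUT={c*c}
  B1:   IN={c*c}   OUT={}
  B2:   IN={}   OUT={e*e}
  B3:   IN={}   OUT={}
  B4:   IN={}   OUT={}
  B5:   IN={}   OUT={a*b}
  B6:   IN={a*b}   OUT={a*b}
  B7:   IN={}   OUT={}
  B8:   IN={}   OUT={}
  B9:   IN={}   OUT={}

Merge at B6: IN[B6] = OUT[B5] = {a*b}
Applying B6's transfer function to that IN value gives OUT[B6] (row B6 above).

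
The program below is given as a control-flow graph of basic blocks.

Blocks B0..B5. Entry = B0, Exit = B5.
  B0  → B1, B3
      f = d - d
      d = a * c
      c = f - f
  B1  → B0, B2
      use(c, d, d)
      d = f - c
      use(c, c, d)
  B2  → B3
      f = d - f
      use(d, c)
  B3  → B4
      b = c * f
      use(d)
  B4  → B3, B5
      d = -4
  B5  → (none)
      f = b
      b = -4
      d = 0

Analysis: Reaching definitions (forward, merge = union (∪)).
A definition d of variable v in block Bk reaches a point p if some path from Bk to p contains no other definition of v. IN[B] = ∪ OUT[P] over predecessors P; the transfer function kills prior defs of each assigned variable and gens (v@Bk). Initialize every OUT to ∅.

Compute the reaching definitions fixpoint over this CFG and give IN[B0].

Converged values:
  B0:  IN={c@B0, d@B1, f@B0}  OUT={c@B0, d@B0, f@B0}
  B1:  IN={c@B0, d@B0, f@B0}  OUT={c@B0, d@B1, f@B0}
  B2:  IN={c@B0, d@B1, f@B0}  OUT={c@B0, d@B1, f@B2}
  B3:  IN={b@B3, c@B0, d@B0, d@B1, d@B4, f@B0, f@B2}  OUT={b@B3, c@B0, d@B0, d@B1, d@B4, f@B0, f@B2}
  B4:  IN={b@B3, c@B0, d@B0, d@B1, d@B4, f@B0, f@B2}  OUT={b@B3, c@B0, d@B4, f@B0, f@B2}
  B5:  IN={b@B3, c@B0, d@B4, f@B0, f@B2}  OUT={b@B5, c@B0, d@B5, f@B5}

Merge at B0 (entry node, so the boundary value {} is joined with the incoming edge(s)): IN[B0] = {} ⊔ OUT[B1] = {c@B0, d@B1, f@B0}

Answer: {c@B0, d@B1, f@B0}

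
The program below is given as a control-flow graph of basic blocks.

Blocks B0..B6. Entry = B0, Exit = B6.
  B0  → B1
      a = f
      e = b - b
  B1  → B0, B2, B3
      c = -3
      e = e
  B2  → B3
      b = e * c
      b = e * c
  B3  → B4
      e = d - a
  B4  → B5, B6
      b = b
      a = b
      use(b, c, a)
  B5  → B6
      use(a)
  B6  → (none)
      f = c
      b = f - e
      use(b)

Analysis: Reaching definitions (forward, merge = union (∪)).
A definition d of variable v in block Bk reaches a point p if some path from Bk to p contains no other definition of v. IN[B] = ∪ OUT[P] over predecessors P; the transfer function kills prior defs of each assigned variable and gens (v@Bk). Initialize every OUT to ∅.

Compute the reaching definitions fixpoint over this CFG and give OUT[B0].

Answer: {a@B0, c@B1, e@B0}

Derivation:
Per-block solution:
  B0:  IN={a@B0, c@B1, e@B1}  OUT={a@B0, c@B1, e@B0}
  B1:  IN={a@B0, c@B1, e@B0}  OUT={a@B0, c@B1, e@B1}
  B2:  IN={a@B0, c@B1, e@B1}  OUT={a@B0, b@B2, c@B1, e@B1}
  B3:  IN={a@B0, b@B2, c@B1, e@B1}  OUT={a@B0, b@B2, c@B1, e@B3}
  B4:  IN={a@B0, b@B2, c@B1, e@B3}  OUT={a@B4, b@B4, c@B1, e@B3}
  B5:  IN={a@B4, b@B4, c@B1, e@B3}  OUT={a@B4, b@B4, c@B1, e@B3}
  B6:  IN={a@B4, b@B4, c@B1, e@B3}  OUT={a@B4, b@B6, c@B1, e@B3, f@B6}

Merge at B0 (entry node, so the boundary value {} is joined with the incoming edge(s)): IN[B0] = {} ⊔ OUT[B1] = {a@B0, c@B1, e@B1}
Applying B0's transfer function to that IN value gives OUT[B0] (row B0 above).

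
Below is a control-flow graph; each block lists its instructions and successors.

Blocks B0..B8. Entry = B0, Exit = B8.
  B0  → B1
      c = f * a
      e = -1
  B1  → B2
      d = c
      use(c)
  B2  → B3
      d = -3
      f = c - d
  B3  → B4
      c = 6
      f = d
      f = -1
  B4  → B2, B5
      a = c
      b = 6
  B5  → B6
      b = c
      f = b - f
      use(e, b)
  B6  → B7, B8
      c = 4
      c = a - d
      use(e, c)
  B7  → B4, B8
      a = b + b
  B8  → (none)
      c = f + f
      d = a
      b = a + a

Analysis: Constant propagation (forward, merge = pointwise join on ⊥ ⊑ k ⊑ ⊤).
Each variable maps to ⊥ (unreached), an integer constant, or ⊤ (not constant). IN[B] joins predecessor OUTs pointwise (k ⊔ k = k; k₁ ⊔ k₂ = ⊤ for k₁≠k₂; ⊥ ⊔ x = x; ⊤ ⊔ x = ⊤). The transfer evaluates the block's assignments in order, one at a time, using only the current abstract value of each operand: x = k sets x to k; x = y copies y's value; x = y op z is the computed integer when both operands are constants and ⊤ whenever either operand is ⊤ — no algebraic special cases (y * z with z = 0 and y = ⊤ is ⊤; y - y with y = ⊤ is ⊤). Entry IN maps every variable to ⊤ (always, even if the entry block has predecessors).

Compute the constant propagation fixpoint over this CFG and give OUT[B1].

Answer: {a: ⊤, b: ⊤, c: ⊤, d: ⊤, e: -1, f: ⊤}

Working:
Per-block solution:
  B0: | IN=(all ⊤) | OUT={e:-1; rest ⊤}
  B1: | IN={e:-1; rest ⊤} | OUT={e:-1; rest ⊤}
  B2: | IN={e:-1; rest ⊤} | OUT={d:-3, e:-1; rest ⊤}
  B3: | IN={d:-3, e:-1; rest ⊤} | OUT={c:6, d:-3, e:-1, f:-1; rest ⊤}
  B4: | IN={d:-3, e:-1; rest ⊤} | OUT={b:6, d:-3, e:-1; rest ⊤}
  B5: | IN={b:6, d:-3, e:-1; rest ⊤} | OUT={d:-3, e:-1; rest ⊤}
  B6: | IN={d:-3, e:-1; rest ⊤} | OUT={d:-3, e:-1; rest ⊤}
  B7: | IN={d:-3, e:-1; rest ⊤} | OUT={d:-3, e:-1; rest ⊤}
  B8: | IN={d:-3, e:-1; rest ⊤} | OUT={e:-1; rest ⊤}

Merge at B1: IN[B1] = OUT[B0] = {a: ⊤, b: ⊤, c: ⊤, d: ⊤, e: -1, f: ⊤}
Applying B1's transfer function to that IN value gives OUT[B1] (row B1 above).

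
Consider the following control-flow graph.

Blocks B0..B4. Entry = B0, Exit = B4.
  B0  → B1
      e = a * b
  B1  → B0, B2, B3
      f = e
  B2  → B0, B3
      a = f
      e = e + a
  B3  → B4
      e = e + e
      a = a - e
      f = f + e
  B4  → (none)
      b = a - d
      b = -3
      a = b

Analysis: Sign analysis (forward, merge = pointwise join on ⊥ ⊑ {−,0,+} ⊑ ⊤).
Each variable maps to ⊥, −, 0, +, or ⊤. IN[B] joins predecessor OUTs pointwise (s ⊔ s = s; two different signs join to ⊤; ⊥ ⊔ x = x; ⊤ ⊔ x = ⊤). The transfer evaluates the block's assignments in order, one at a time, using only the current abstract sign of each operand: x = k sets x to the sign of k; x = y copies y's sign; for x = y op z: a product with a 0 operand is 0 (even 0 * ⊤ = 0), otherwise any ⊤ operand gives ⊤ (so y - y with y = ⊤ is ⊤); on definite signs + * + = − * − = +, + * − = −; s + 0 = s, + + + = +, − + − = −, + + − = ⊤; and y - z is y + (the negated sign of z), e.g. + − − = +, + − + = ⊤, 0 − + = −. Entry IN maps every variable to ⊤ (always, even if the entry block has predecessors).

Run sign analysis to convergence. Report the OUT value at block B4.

Per-block solution:
  B0: | IN=(all ⊤) | OUT=(all ⊤)
  B1: | IN=(all ⊤) | OUT=(all ⊤)
  B2: | IN=(all ⊤) | OUT=(all ⊤)
  B3: | IN=(all ⊤) | OUT=(all ⊤)
  B4: | IN=(all ⊤) | OUT={a:-, b:-; rest ⊤}

Merge at B4: IN[B4] = OUT[B3] = {a: ⊤, b: ⊤, c: ⊤, d: ⊤, e: ⊤, f: ⊤}
Applying B4's transfer function to that IN value gives OUT[B4] (row B4 above).

Answer: {a: -, b: -, c: ⊤, d: ⊤, e: ⊤, f: ⊤}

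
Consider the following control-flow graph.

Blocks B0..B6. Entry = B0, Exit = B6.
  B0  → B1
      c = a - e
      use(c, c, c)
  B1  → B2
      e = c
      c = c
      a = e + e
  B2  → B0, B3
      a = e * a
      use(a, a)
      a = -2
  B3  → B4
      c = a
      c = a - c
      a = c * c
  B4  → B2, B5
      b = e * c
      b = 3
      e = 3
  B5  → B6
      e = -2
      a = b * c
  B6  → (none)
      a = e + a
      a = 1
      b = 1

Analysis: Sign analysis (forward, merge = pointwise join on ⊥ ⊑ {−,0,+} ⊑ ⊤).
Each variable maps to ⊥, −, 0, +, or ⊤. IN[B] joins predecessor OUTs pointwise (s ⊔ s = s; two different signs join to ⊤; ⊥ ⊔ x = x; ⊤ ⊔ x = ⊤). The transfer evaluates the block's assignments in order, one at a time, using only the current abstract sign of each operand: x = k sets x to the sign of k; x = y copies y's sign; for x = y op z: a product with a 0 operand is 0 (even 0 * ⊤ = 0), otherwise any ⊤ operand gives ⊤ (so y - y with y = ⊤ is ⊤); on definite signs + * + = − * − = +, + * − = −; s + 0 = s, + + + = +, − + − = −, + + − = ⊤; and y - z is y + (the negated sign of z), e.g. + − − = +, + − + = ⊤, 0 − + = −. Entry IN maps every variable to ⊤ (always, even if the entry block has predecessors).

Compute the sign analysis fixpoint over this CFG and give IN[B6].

Answer: {a: ⊤, b: +, c: ⊤, d: ⊤, e: -, f: ⊤}

Trace:
Converged values:
  B0:  IN=(all ⊤)  OUT=(all ⊤)
  B1:  IN=(all ⊤)  OUT=(all ⊤)
  B2:  IN=(all ⊤)  OUT={a:-; rest ⊤}
  B3:  IN={a:-; rest ⊤}  OUT=(all ⊤)
  B4:  IN=(all ⊤)  OUT={b:+, e:+; rest ⊤}
  B5:  IN={b:+, e:+; rest ⊤}  OUT={b:+, e:-; rest ⊤}
  B6:  IN={b:+, e:-; rest ⊤}  OUT={a:+, b:+, e:-; rest ⊤}

Merge at B6: IN[B6] = OUT[B5] = {a: ⊤, b: +, c: ⊤, d: ⊤, e: -, f: ⊤}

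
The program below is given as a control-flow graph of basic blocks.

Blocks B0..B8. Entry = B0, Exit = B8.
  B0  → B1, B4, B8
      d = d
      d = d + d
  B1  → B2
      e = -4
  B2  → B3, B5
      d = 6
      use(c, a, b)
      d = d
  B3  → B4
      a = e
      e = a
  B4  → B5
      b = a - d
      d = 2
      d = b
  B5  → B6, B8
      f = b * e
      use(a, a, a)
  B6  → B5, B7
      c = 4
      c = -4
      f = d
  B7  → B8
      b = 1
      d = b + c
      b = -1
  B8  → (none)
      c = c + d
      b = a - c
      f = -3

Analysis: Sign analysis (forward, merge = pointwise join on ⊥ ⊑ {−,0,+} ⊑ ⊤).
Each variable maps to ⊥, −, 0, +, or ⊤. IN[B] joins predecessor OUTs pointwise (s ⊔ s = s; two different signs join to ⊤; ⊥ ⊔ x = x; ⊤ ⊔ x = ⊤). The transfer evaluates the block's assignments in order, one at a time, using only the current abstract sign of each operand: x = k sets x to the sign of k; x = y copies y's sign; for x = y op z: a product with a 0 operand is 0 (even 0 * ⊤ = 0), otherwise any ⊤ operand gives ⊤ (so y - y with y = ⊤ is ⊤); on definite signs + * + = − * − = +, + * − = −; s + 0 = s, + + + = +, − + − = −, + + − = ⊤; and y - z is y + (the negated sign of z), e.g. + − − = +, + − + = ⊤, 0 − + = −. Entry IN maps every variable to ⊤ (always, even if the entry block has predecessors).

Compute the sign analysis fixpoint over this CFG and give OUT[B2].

Converged values:
  B0: | IN=(all ⊤) | OUT=(all ⊤)
  B1: | IN=(all ⊤) | OUT={e:-; rest ⊤}
  B2: | IN={e:-; rest ⊤} | OUT={d:+, e:-; rest ⊤}
  B3: | IN={d:+, e:-; rest ⊤} | OUT={a:-, d:+, e:-; rest ⊤}
  B4: | IN=(all ⊤) | OUT=(all ⊤)
  B5: | IN=(all ⊤) | OUT=(all ⊤)
  B6: | IN=(all ⊤) | OUT={c:-; rest ⊤}
  B7: | IN={c:-; rest ⊤} | OUT={b:-, c:-; rest ⊤}
  B8: | IN=(all ⊤) | OUT={f:-; rest ⊤}

Merge at B2: IN[B2] = OUT[B1] = {a: ⊤, b: ⊤, c: ⊤, d: ⊤, e: -, f: ⊤}
Applying B2's transfer function to that IN value gives OUT[B2] (row B2 above).

Answer: {a: ⊤, b: ⊤, c: ⊤, d: +, e: -, f: ⊤}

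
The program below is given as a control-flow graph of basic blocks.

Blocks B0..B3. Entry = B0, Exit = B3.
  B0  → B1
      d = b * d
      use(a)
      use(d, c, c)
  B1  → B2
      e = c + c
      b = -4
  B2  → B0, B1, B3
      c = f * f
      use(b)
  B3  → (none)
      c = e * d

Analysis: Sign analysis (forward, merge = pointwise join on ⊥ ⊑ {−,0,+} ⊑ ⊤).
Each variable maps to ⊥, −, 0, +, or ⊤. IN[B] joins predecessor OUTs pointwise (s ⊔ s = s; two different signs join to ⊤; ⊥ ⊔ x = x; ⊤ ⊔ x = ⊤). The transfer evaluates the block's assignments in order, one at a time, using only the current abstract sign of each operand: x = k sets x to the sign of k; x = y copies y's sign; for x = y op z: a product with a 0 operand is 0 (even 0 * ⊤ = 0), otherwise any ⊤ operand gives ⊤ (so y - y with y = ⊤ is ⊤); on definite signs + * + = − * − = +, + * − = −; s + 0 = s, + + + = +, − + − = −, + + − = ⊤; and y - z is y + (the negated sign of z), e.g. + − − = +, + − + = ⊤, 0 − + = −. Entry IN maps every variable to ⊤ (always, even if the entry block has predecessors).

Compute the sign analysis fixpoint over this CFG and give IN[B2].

Converged values:
  B0:   IN=(all ⊤)   OUT=(all ⊤)
  B1:   IN=(all ⊤)   OUT={b:-; rest ⊤}
  B2:   IN={b:-; rest ⊤}   OUT={b:-; rest ⊤}
  B3:   IN={b:-; rest ⊤}   OUT={b:-; rest ⊤}

Merge at B2: IN[B2] = OUT[B1] = {a: ⊤, b: -, c: ⊤, d: ⊤, e: ⊤, f: ⊤}

Answer: {a: ⊤, b: -, c: ⊤, d: ⊤, e: ⊤, f: ⊤}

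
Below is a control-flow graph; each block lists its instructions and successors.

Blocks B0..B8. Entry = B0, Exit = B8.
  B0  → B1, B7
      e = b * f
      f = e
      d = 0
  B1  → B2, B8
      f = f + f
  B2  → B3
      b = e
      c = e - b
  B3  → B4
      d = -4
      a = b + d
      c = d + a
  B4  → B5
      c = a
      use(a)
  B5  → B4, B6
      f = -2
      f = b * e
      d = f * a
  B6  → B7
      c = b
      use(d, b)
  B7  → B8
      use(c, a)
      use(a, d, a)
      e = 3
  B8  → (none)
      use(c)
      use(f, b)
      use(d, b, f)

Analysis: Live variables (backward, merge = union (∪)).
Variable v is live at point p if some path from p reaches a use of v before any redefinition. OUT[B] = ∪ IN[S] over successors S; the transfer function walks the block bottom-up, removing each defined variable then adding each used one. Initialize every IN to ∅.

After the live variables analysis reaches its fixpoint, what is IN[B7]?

Converged values:
  B0:  IN={a, b, c, f}  OUT={a, b, c, d, e, f}
  B1:  IN={b, c, d, e, f}  OUT={b, c, d, e, f}
  B2:  IN={e}  OUT={b, e}
  B3:  IN={b, e}  OUT={a, b, e}
  B4:  IN={a, b, e}  OUT={a, b, e}
  B5:  IN={a, b, e}  OUT={a, b, d, e, f}
  B6:  IN={a, b, d, f}  OUT={a, b, c, d, f}
  B7:  IN={a, b, c, d, f}  OUT={b, c, d, f}
  B8:  IN={b, c, d, f}  OUT={}

Merge at B7: OUT[B7] = IN[B8] = {b, c, d, f}
Applying B7's transfer function to that OUT value gives IN[B7] (row B7 above).

Answer: {a, b, c, d, f}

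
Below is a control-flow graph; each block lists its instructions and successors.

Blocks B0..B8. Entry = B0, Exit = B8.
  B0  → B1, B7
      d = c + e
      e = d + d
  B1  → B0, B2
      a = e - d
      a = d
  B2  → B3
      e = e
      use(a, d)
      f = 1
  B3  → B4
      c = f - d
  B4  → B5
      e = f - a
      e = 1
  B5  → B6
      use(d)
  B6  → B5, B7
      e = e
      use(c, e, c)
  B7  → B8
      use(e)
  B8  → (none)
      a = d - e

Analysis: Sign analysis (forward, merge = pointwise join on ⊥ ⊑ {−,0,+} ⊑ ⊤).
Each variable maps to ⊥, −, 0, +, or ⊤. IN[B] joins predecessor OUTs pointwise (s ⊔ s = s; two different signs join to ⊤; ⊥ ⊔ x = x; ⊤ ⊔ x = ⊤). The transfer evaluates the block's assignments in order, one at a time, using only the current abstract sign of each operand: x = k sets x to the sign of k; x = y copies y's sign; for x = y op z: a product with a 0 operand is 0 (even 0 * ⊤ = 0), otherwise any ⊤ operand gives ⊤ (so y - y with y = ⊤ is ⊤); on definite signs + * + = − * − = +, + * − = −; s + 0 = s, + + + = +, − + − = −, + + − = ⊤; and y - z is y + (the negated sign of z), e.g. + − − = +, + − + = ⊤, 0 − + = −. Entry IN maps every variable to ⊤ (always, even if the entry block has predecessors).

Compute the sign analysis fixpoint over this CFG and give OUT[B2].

Answer: {a: ⊤, b: ⊤, c: ⊤, d: ⊤, e: ⊤, f: +}

Working:
Per-block solution:
  B0: | IN=(all ⊤) | OUT=(all ⊤)
  B1: | IN=(all ⊤) | OUT=(all ⊤)
  B2: | IN=(all ⊤) | OUT={f:+; rest ⊤}
  B3: | IN={f:+; rest ⊤} | OUT={f:+; rest ⊤}
  B4: | IN={f:+; rest ⊤} | OUT={e:+, f:+; rest ⊤}
  B5: | IN={e:+, f:+; rest ⊤} | OUT={e:+, f:+; rest ⊤}
  B6: | IN={e:+, f:+; rest ⊤} | OUT={e:+, f:+; rest ⊤}
  B7: | IN=(all ⊤) | OUT=(all ⊤)
  B8: | IN=(all ⊤) | OUT=(all ⊤)

Merge at B2: IN[B2] = OUT[B1] = {a: ⊤, b: ⊤, c: ⊤, d: ⊤, e: ⊤, f: ⊤}
Applying B2's transfer function to that IN value gives OUT[B2] (row B2 above).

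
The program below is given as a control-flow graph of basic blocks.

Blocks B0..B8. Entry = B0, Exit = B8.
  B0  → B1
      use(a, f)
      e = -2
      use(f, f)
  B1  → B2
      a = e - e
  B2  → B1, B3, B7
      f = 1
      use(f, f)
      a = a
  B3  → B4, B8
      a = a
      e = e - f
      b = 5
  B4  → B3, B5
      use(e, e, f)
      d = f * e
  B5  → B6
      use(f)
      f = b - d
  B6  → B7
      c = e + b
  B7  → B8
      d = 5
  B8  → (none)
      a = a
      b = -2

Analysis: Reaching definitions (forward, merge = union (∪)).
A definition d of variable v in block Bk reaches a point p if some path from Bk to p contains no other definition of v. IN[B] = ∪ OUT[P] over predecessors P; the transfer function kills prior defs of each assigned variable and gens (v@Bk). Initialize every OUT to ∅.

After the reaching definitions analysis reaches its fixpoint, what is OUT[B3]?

Per-block solution:
  B0:   IN={}   OUT={e@B0}
  B1:   IN={a@B2, e@B0, f@B2}   OUT={a@B1, e@B0, f@B2}
  B2:   IN={a@B1, e@B0, f@B2}   OUT={a@B2, e@B0, f@B2}
  B3:   IN={a@B2, a@B3, b@B3, d@B4, e@B0, e@B3, f@B2}   OUT={a@B3, b@B3, d@B4, e@B3, f@B2}
  B4:   IN={a@B3, b@B3, d@B4, e@B3, f@B2}   OUT={a@B3, b@B3, d@B4, e@B3, f@B2}
  B5:   IN={a@B3, b@B3, d@B4, e@B3, f@B2}   OUT={a@B3, b@B3, d@B4, e@B3, f@B5}
  B6:   IN={a@B3, b@B3, d@B4, e@B3, f@B5}   OUT={a@B3, b@B3, c@B6, d@B4, e@B3, f@B5}
  B7:   IN={a@B2, a@B3, b@B3, c@B6, d@B4, e@B0, e@B3, f@B2, f@B5}   OUT={a@B2, a@B3, b@B3, c@B6, d@B7, e@B0, e@B3, f@B2, f@B5}
  B8:   IN={a@B2, a@B3, b@B3, c@B6, d@B4, d@B7, e@B0, e@B3, f@B2, f@B5}   OUT={a@B8, b@B8, c@B6, d@B4, d@B7, e@B0, e@B3, f@B2, f@B5}

Merge at B3: IN[B3] = OUT[B2] ⊔ OUT[B4] = {a@B2, a@B3, b@B3, d@B4, e@B0, e@B3, f@B2}
Applying B3's transfer function to that IN value gives OUT[B3] (row B3 above).

Answer: {a@B3, b@B3, d@B4, e@B3, f@B2}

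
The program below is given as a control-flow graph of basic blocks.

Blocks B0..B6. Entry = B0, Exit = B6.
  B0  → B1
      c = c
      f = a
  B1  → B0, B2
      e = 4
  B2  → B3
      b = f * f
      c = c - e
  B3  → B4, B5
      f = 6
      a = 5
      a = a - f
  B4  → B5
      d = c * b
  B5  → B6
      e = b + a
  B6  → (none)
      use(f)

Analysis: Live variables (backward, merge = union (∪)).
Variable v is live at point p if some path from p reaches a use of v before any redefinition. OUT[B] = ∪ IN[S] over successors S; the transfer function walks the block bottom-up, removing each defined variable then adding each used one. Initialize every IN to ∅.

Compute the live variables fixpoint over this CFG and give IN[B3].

Converged values:
  B0:   IN={a, c}   OUT={a, c, f}
  B1:   IN={a, c, f}   OUT={a, c, e, f}
  B2:   IN={c, e, f}   OUT={b, c}
  B3:   IN={b, c}   OUT={a, b, c, f}
  B4:   IN={a, b, c, f}   OUT={a, b, f}
  B5:   IN={a, b, f}   OUT={f}
  B6:   IN={f}   OUT={}

Merge at B3: OUT[B3] = IN[B4] ⊔ IN[B5] = {a, b, c, f}
Applying B3's transfer function to that OUT value gives IN[B3] (row B3 above).

Answer: {b, c}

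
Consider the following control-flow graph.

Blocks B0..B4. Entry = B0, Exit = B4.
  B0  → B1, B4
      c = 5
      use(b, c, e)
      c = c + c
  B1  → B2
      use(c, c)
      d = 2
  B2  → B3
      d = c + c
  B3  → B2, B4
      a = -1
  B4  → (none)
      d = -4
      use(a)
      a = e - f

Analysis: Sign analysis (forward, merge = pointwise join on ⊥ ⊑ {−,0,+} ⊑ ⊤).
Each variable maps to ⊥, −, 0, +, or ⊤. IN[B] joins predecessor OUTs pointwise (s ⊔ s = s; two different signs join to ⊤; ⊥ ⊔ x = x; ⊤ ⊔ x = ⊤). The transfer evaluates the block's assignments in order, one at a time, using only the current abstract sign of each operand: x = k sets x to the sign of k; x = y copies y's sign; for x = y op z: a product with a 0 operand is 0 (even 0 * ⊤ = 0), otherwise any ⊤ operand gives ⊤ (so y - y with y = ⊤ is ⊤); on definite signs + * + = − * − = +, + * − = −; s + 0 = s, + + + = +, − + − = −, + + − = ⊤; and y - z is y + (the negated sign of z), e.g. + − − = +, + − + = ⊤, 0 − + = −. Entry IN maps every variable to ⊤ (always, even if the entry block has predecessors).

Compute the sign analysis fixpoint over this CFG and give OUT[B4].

Converged values:
  B0:   IN=(all ⊤)   OUT={c:+; rest ⊤}
  B1:   IN={c:+; rest ⊤}   OUT={c:+, d:+; rest ⊤}
  B2:   IN={c:+, d:+; rest ⊤}   OUT={c:+, d:+; rest ⊤}
  B3:   IN={c:+, d:+; rest ⊤}   OUT={a:-, c:+, d:+; rest ⊤}
  B4:   IN={c:+; rest ⊤}   OUT={c:+, d:-; rest ⊤}

Merge at B4: IN[B4] = OUT[B0] ⊔ OUT[B3] = {a: ⊤, b: ⊤, c: +, d: ⊤, e: ⊤, f: ⊤}
Applying B4's transfer function to that IN value gives OUT[B4] (row B4 above).

Answer: {a: ⊤, b: ⊤, c: +, d: -, e: ⊤, f: ⊤}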